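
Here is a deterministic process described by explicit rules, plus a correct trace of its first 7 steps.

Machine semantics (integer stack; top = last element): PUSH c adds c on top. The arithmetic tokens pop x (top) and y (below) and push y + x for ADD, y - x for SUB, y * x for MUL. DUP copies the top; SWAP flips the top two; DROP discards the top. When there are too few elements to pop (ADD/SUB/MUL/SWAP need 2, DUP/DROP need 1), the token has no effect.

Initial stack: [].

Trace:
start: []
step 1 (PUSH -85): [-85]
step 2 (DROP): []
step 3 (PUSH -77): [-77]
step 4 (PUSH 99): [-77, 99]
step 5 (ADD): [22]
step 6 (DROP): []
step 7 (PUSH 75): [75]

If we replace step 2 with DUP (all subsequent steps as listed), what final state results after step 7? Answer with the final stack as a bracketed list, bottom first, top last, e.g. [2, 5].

(re-executing from step 2 with the substitution; state before step 2: [-85])
step 2 (DUP): [-85, -85]
step 3 (PUSH -77): [-85, -85, -77]
step 4 (PUSH 99): [-85, -85, -77, 99]
step 5 (ADD): [-85, -85, 22]
step 6 (DROP): [-85, -85]
step 7 (PUSH 75): [-85, -85, 75]

[-85, -85, 75]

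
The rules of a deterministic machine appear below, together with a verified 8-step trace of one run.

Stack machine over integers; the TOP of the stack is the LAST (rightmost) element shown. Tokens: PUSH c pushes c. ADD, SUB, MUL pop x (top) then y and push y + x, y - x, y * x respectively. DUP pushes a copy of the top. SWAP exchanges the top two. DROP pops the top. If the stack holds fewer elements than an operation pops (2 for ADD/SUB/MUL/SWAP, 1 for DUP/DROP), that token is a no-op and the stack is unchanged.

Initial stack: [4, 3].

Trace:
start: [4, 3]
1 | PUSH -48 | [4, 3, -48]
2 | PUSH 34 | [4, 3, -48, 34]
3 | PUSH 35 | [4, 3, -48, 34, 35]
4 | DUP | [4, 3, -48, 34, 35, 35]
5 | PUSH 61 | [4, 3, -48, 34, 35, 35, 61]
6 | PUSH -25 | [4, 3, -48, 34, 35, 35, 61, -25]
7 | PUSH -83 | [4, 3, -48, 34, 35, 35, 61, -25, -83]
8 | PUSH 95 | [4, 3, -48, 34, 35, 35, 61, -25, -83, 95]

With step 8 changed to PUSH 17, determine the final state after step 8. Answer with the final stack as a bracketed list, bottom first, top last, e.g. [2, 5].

[4, 3, -48, 34, 35, 35, 61, -25, -83, 17]

(re-executing from step 8 with the substitution; state before step 8: [4, 3, -48, 34, 35, 35, 61, -25, -83])
8 | PUSH 17 | [4, 3, -48, 34, 35, 35, 61, -25, -83, 17]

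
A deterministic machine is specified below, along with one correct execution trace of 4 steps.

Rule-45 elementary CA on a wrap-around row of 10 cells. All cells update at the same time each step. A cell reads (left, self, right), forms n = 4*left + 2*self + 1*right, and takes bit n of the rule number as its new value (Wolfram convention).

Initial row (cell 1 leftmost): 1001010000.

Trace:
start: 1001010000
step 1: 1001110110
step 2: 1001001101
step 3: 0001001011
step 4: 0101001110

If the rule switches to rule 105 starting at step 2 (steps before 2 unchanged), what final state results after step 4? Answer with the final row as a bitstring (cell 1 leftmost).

(re-executing steps 2..4 under rule 105; state before step 2: 1001110110)
step 2: 0001011111
step 3: 0100110001
step 4: 1000110100

1000110100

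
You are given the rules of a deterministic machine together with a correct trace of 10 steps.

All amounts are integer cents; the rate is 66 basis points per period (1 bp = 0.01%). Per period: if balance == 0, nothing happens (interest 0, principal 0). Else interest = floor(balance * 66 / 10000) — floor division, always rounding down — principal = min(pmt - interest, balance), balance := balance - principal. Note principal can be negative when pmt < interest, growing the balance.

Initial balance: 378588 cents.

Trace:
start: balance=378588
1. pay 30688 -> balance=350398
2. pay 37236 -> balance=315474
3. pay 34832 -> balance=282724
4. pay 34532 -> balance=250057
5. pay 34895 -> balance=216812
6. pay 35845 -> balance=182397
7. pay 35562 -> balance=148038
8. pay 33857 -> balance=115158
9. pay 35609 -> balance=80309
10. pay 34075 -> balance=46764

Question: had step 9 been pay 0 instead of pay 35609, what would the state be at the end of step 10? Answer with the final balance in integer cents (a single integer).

(re-executing from step 9 with the substitution; state before step 9: balance=115158)
9. pay 0 -> balance=115918
10. pay 34075 -> balance=82608

82608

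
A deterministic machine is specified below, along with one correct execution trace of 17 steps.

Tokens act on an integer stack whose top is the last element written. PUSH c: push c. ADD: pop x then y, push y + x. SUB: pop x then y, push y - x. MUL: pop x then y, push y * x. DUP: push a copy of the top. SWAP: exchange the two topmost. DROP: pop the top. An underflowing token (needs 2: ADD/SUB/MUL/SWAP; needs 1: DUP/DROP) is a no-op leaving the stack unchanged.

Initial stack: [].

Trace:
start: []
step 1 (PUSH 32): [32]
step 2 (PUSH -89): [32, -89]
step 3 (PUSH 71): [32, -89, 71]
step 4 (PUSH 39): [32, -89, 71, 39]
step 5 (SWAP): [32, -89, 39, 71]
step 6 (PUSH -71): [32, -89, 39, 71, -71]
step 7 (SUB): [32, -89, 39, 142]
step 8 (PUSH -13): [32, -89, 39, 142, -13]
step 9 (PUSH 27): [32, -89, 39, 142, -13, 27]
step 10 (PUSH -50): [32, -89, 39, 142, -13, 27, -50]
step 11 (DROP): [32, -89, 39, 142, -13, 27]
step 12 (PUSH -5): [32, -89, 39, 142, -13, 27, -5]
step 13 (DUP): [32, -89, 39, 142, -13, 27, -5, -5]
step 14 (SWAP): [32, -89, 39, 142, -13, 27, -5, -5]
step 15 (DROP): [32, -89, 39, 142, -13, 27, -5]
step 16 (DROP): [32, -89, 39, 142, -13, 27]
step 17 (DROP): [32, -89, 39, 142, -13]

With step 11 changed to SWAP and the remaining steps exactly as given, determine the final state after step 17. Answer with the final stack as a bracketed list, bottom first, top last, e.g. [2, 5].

[32, -89, 39, 142, -13, -50]

(re-executing from step 11 with the substitution; state before step 11: [32, -89, 39, 142, -13, 27, -50])
step 11 (SWAP): [32, -89, 39, 142, -13, -50, 27]
step 12 (PUSH -5): [32, -89, 39, 142, -13, -50, 27, -5]
step 13 (DUP): [32, -89, 39, 142, -13, -50, 27, -5, -5]
step 14 (SWAP): [32, -89, 39, 142, -13, -50, 27, -5, -5]
step 15 (DROP): [32, -89, 39, 142, -13, -50, 27, -5]
step 16 (DROP): [32, -89, 39, 142, -13, -50, 27]
step 17 (DROP): [32, -89, 39, 142, -13, -50]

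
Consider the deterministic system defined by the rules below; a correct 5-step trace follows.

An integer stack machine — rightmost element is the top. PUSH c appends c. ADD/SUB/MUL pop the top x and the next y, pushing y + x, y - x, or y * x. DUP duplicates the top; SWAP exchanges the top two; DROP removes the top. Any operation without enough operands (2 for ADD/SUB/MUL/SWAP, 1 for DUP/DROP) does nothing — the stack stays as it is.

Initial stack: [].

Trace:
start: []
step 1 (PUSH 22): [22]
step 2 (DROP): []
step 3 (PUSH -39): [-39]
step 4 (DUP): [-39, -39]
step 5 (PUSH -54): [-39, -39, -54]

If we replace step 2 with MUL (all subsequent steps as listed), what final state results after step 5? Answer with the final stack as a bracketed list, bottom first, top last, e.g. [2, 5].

[22, -39, -39, -54]

(re-executing from step 2 with the substitution; state before step 2: [22])
step 2 (MUL): [22]
step 3 (PUSH -39): [22, -39]
step 4 (DUP): [22, -39, -39]
step 5 (PUSH -54): [22, -39, -39, -54]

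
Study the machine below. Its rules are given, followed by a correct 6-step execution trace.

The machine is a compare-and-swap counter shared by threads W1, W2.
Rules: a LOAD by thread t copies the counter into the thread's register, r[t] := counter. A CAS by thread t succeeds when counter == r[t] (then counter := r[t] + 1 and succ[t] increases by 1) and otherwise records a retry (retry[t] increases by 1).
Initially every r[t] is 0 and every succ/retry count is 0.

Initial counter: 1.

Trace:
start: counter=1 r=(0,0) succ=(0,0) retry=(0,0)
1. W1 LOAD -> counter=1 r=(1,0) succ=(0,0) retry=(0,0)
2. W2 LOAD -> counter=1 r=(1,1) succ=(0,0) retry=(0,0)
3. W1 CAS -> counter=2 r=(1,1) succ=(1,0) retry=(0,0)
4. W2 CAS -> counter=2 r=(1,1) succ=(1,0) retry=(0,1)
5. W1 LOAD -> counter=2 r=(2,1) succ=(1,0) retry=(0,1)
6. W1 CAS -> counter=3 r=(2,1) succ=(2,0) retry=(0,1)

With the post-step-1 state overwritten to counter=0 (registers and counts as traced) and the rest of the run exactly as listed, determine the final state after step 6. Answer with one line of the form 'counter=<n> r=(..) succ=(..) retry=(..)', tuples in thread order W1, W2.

counter=2 r=(1,0) succ=(1,1) retry=(1,0)

state after step 1 := counter=0 r=(1,0) succ=(0,0) retry=(0,0)
2. W2 LOAD -> counter=0 r=(1,0) succ=(0,0) retry=(0,0)
3. W1 CAS -> counter=0 r=(1,0) succ=(0,0) retry=(1,0)
4. W2 CAS -> counter=1 r=(1,0) succ=(0,1) retry=(1,0)
5. W1 LOAD -> counter=1 r=(1,0) succ=(0,1) retry=(1,0)
6. W1 CAS -> counter=2 r=(1,0) succ=(1,1) retry=(1,0)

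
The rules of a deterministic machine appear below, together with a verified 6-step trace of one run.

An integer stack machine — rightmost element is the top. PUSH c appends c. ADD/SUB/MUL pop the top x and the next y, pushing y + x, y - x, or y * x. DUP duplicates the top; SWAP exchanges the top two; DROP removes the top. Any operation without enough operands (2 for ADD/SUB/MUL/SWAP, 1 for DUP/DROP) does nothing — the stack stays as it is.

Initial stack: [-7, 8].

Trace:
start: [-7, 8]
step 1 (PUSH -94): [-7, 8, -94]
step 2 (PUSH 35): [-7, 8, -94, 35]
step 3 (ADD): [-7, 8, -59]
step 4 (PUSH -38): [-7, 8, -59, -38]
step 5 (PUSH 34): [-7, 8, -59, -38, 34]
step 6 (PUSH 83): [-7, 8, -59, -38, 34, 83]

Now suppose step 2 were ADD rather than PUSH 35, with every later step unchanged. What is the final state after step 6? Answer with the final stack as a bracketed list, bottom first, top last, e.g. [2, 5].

[-93, -38, 34, 83]

(re-executing from step 2 with the substitution; state before step 2: [-7, 8, -94])
step 2 (ADD): [-7, -86]
step 3 (ADD): [-93]
step 4 (PUSH -38): [-93, -38]
step 5 (PUSH 34): [-93, -38, 34]
step 6 (PUSH 83): [-93, -38, 34, 83]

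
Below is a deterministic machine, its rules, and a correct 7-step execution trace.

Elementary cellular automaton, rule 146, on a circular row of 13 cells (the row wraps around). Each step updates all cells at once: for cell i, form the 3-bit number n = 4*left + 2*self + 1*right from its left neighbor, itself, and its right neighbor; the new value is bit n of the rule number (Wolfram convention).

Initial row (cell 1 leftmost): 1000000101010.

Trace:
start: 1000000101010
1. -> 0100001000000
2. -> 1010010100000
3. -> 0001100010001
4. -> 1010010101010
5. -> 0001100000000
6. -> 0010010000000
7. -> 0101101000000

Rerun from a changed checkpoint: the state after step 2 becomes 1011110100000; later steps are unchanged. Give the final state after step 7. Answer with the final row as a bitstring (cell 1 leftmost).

state after step 2 := 1011110100000
3. -> 0001100010001
4. -> 1010010101010
5. -> 0001100000000
6. -> 0010010000000
7. -> 0101101000000

0101101000000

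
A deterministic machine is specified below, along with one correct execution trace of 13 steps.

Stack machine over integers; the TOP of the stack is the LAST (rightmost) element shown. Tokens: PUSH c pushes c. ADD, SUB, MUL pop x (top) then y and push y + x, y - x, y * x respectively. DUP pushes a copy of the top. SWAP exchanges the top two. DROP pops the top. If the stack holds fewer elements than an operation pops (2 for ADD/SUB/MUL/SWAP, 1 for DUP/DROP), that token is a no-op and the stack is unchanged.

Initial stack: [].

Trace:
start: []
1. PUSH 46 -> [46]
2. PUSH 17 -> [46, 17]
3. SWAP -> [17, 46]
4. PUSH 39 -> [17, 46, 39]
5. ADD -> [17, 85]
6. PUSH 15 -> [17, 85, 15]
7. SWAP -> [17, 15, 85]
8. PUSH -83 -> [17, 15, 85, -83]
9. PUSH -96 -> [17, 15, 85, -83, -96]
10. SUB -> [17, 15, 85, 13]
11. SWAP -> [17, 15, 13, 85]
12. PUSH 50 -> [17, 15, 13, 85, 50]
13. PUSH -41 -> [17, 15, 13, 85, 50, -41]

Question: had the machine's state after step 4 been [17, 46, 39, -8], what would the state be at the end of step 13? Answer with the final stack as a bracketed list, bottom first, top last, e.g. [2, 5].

[17, 46, 15, 13, 31, 50, -41]

state after step 4 := [17, 46, 39, -8]
5. ADD -> [17, 46, 31]
6. PUSH 15 -> [17, 46, 31, 15]
7. SWAP -> [17, 46, 15, 31]
8. PUSH -83 -> [17, 46, 15, 31, -83]
9. PUSH -96 -> [17, 46, 15, 31, -83, -96]
10. SUB -> [17, 46, 15, 31, 13]
11. SWAP -> [17, 46, 15, 13, 31]
12. PUSH 50 -> [17, 46, 15, 13, 31, 50]
13. PUSH -41 -> [17, 46, 15, 13, 31, 50, -41]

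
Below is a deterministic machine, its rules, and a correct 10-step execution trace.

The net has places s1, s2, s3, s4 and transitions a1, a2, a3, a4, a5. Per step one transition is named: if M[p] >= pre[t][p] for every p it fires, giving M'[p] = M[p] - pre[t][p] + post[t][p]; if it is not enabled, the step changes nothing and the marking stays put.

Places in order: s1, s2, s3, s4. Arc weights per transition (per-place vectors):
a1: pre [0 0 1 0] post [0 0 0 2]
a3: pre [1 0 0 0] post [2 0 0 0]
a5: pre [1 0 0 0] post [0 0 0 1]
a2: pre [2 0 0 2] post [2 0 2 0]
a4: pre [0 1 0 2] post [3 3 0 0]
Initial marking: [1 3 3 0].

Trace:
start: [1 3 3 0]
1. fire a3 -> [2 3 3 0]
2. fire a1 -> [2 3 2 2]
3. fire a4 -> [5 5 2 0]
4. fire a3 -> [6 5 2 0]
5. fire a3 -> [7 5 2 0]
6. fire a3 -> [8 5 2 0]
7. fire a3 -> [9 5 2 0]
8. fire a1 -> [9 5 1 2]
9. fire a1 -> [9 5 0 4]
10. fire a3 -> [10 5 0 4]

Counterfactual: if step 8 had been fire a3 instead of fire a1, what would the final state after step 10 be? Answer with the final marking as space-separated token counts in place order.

11 5 1 2

(re-executing from step 8 with the substitution; state before step 8: [9 5 2 0])
8. fire a3 -> [10 5 2 0]
9. fire a1 -> [10 5 1 2]
10. fire a3 -> [11 5 1 2]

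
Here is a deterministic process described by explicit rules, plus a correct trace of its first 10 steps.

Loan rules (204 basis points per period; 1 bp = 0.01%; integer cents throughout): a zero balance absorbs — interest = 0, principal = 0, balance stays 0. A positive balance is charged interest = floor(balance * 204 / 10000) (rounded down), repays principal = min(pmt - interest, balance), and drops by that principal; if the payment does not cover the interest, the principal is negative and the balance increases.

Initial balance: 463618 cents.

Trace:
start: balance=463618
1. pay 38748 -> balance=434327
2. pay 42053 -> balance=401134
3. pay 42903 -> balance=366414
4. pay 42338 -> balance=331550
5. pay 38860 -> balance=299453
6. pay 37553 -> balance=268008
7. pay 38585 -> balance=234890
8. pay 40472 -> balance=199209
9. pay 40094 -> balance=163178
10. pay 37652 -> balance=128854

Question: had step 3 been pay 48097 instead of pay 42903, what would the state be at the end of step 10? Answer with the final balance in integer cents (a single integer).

122872

(re-executing from step 3 with the substitution; state before step 3: balance=401134)
3. pay 48097 -> balance=361220
4. pay 42338 -> balance=326250
5. pay 38860 -> balance=294045
6. pay 37553 -> balance=262490
7. pay 38585 -> balance=229259
8. pay 40472 -> balance=193463
9. pay 40094 -> balance=157315
10. pay 37652 -> balance=122872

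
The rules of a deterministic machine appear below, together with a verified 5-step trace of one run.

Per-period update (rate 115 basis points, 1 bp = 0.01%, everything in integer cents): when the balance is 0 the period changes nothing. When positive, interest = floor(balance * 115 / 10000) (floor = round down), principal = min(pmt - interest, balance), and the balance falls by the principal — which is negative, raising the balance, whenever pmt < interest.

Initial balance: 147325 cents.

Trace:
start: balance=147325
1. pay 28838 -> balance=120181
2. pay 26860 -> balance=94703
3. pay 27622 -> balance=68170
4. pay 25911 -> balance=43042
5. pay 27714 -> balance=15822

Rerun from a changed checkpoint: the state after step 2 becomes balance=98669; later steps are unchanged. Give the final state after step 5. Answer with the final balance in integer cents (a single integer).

19927

state after step 2 := balance=98669
3. pay 27622 -> balance=72181
4. pay 25911 -> balance=47100
5. pay 27714 -> balance=19927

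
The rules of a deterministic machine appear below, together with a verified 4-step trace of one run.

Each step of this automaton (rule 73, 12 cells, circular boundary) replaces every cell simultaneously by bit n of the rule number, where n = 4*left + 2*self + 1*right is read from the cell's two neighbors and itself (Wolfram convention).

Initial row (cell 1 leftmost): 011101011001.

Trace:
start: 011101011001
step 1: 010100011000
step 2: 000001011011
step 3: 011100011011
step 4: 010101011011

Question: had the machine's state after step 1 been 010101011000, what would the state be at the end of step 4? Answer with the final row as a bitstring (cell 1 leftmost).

010001011011

state after step 1 := 010101011000
step 2: 000000011011
step 3: 011111011011
step 4: 010001011011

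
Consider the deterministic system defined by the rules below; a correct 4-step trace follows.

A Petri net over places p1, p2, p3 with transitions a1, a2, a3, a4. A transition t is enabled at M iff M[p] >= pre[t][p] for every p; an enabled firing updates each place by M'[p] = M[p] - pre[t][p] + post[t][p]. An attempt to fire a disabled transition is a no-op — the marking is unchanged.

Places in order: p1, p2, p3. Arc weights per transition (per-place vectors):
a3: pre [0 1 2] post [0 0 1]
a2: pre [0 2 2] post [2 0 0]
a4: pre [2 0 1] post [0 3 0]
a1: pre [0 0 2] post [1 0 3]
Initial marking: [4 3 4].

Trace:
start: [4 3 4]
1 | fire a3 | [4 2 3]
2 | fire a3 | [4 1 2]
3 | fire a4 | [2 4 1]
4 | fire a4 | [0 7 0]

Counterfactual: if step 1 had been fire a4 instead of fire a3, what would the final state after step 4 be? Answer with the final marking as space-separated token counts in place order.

0 8 1

(re-executing from step 1 with the substitution; state before step 1: [4 3 4])
1 | fire a4 | [2 6 3]
2 | fire a3 | [2 5 2]
3 | fire a4 | [0 8 1]
4 | fire a4 | [0 8 1]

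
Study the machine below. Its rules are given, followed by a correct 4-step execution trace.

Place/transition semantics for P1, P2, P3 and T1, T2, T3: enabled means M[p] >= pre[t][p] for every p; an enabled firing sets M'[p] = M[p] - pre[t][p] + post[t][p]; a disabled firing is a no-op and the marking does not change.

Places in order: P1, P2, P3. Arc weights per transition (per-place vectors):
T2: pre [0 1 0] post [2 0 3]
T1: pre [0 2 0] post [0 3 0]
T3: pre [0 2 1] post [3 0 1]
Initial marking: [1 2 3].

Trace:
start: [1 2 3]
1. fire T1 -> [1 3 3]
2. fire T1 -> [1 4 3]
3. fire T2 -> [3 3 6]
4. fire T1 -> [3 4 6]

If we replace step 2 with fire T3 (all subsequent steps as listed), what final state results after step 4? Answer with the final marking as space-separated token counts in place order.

6 0 6

(re-executing from step 2 with the substitution; state before step 2: [1 3 3])
2. fire T3 -> [4 1 3]
3. fire T2 -> [6 0 6]
4. fire T1 -> [6 0 6]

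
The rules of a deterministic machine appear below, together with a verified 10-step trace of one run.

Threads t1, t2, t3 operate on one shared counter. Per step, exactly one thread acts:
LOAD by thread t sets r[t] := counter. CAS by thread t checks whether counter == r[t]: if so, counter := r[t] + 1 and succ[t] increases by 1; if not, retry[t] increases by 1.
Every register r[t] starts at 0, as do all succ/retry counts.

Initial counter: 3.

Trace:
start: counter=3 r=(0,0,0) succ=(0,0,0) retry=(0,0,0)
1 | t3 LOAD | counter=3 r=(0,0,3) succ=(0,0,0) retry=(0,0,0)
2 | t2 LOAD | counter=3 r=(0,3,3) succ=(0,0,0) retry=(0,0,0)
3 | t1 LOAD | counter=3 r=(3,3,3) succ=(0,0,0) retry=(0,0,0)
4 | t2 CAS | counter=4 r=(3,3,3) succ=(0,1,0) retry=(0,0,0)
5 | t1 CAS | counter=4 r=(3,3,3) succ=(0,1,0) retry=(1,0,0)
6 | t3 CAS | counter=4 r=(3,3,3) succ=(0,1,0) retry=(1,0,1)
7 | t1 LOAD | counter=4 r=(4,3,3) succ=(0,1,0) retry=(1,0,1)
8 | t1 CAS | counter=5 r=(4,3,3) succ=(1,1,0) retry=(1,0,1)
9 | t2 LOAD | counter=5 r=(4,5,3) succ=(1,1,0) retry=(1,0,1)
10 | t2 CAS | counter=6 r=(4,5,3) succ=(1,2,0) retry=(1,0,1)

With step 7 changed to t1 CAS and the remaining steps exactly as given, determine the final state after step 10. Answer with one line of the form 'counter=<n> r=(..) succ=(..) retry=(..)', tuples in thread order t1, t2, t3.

(re-executing from step 7 with the substitution; state before step 7: counter=4 r=(3,3,3) succ=(0,1,0) retry=(1,0,1))
7 | t1 CAS | counter=4 r=(3,3,3) succ=(0,1,0) retry=(2,0,1)
8 | t1 CAS | counter=4 r=(3,3,3) succ=(0,1,0) retry=(3,0,1)
9 | t2 LOAD | counter=4 r=(3,4,3) succ=(0,1,0) retry=(3,0,1)
10 | t2 CAS | counter=5 r=(3,4,3) succ=(0,2,0) retry=(3,0,1)

counter=5 r=(3,4,3) succ=(0,2,0) retry=(3,0,1)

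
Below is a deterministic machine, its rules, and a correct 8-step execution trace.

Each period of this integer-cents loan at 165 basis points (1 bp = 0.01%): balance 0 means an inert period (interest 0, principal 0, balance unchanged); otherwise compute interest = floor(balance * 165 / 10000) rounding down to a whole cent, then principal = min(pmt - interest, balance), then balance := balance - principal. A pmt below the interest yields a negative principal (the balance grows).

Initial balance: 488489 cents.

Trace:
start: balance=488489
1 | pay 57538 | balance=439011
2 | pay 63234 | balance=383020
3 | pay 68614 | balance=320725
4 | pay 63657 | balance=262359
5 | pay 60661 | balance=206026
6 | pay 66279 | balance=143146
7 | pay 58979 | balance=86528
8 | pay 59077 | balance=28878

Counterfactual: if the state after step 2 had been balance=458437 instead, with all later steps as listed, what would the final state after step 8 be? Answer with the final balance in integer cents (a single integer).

state after step 2 := balance=458437
3 | pay 68614 | balance=397387
4 | pay 63657 | balance=340286
5 | pay 60661 | balance=285239
6 | pay 66279 | balance=223666
7 | pay 58979 | balance=168377
8 | pay 59077 | balance=112078

112078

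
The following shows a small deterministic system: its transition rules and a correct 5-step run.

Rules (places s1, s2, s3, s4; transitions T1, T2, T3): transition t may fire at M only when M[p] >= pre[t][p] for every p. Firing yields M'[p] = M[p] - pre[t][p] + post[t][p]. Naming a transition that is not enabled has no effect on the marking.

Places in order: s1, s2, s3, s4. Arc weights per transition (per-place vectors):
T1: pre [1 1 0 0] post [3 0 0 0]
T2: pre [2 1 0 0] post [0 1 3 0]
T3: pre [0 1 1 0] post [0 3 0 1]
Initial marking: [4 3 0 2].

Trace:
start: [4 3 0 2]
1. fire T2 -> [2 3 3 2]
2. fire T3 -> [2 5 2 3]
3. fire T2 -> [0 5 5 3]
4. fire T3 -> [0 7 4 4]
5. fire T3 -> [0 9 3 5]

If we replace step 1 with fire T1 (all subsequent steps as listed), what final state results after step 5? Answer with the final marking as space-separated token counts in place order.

4 6 1 4

(re-executing from step 1 with the substitution; state before step 1: [4 3 0 2])
1. fire T1 -> [6 2 0 2]
2. fire T3 -> [6 2 0 2]
3. fire T2 -> [4 2 3 2]
4. fire T3 -> [4 4 2 3]
5. fire T3 -> [4 6 1 4]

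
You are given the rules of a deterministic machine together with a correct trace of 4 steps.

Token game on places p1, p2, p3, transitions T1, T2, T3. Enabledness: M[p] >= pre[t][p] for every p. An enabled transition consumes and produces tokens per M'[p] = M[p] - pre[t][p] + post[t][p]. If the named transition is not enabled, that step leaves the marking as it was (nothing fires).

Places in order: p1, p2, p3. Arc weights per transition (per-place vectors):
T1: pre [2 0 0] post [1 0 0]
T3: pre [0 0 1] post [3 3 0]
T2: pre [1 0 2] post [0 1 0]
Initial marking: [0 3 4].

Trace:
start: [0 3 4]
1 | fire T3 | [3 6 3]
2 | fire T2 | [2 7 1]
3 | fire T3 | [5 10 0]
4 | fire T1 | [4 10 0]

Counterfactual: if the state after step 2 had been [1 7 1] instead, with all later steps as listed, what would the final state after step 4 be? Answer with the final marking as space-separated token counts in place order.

state after step 2 := [1 7 1]
3 | fire T3 | [4 10 0]
4 | fire T1 | [3 10 0]

3 10 0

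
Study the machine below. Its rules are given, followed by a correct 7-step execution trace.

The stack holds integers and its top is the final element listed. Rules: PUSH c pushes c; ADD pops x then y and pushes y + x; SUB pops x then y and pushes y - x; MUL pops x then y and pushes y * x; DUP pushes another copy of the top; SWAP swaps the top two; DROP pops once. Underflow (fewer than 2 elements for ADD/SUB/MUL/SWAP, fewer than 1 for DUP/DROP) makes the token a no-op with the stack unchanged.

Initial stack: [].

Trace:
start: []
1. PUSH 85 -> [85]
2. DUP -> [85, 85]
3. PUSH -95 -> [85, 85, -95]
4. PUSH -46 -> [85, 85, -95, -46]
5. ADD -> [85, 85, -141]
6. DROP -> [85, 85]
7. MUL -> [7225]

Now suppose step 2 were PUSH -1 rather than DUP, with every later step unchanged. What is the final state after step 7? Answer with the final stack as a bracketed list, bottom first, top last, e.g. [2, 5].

(re-executing from step 2 with the substitution; state before step 2: [85])
2. PUSH -1 -> [85, -1]
3. PUSH -95 -> [85, -1, -95]
4. PUSH -46 -> [85, -1, -95, -46]
5. ADD -> [85, -1, -141]
6. DROP -> [85, -1]
7. MUL -> [-85]

[-85]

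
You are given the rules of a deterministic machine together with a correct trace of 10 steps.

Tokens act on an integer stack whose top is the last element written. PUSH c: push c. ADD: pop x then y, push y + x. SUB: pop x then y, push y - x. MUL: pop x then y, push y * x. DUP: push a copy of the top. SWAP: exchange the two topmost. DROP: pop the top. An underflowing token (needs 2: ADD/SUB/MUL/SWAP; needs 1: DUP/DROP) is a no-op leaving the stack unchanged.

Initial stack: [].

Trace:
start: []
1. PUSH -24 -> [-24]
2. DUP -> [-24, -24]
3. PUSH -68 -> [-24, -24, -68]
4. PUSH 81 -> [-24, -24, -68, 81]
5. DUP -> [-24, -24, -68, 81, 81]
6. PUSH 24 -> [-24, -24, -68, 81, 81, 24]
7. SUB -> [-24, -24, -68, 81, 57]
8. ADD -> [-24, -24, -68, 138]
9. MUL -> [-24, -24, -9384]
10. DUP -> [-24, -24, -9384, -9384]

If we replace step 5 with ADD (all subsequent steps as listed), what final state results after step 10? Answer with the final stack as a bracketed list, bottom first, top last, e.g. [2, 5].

[840, 840]

(re-executing from step 5 with the substitution; state before step 5: [-24, -24, -68, 81])
5. ADD -> [-24, -24, 13]
6. PUSH 24 -> [-24, -24, 13, 24]
7. SUB -> [-24, -24, -11]
8. ADD -> [-24, -35]
9. MUL -> [840]
10. DUP -> [840, 840]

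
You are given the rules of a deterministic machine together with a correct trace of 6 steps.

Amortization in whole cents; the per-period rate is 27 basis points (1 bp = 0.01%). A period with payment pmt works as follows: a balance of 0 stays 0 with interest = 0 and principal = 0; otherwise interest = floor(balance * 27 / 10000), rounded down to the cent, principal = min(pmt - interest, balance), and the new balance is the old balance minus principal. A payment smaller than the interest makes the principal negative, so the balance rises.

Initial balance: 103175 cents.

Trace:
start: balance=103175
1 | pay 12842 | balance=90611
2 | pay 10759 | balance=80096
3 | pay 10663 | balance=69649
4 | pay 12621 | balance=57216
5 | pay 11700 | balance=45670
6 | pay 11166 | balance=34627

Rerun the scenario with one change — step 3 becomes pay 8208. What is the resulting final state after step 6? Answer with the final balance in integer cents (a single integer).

(re-executing from step 3 with the substitution; state before step 3: balance=80096)
3 | pay 8208 | balance=72104
4 | pay 12621 | balance=59677
5 | pay 11700 | balance=48138
6 | pay 11166 | balance=37101

37101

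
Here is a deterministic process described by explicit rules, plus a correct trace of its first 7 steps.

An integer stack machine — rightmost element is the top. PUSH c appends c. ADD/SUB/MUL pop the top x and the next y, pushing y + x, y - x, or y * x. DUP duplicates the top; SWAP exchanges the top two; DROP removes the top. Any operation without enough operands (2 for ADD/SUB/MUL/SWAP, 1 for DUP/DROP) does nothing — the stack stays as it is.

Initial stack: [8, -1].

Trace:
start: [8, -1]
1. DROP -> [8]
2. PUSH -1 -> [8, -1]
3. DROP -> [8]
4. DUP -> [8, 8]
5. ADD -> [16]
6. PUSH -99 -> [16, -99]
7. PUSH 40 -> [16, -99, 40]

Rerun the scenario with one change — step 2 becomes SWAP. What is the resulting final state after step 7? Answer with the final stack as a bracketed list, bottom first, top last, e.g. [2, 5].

(re-executing from step 2 with the substitution; state before step 2: [8])
2. SWAP -> [8]
3. DROP -> []
4. DUP -> []
5. ADD -> []
6. PUSH -99 -> [-99]
7. PUSH 40 -> [-99, 40]

[-99, 40]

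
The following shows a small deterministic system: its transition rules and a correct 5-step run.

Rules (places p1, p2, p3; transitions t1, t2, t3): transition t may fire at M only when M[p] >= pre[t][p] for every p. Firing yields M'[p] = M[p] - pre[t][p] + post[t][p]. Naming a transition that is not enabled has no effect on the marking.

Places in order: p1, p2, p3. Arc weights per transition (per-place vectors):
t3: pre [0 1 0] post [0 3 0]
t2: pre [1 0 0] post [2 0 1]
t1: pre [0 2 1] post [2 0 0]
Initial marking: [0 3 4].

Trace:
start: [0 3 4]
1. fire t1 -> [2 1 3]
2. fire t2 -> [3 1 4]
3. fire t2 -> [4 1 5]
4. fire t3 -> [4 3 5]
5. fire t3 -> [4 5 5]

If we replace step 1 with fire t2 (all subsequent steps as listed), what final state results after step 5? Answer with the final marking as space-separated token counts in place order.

0 7 4

(re-executing from step 1 with the substitution; state before step 1: [0 3 4])
1. fire t2 -> [0 3 4]
2. fire t2 -> [0 3 4]
3. fire t2 -> [0 3 4]
4. fire t3 -> [0 5 4]
5. fire t3 -> [0 7 4]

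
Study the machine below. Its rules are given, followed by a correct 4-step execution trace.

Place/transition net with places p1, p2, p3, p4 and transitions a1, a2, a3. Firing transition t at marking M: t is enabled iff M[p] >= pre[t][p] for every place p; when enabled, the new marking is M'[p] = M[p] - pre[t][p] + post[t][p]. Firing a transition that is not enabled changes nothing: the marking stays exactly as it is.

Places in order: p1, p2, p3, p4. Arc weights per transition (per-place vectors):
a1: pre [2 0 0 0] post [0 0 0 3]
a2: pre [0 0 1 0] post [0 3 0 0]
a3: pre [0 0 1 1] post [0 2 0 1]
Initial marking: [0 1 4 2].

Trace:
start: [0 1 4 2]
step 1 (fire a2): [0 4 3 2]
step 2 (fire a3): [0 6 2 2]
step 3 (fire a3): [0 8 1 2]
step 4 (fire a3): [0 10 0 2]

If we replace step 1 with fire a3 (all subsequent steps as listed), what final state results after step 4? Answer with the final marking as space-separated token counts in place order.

0 9 0 2

(re-executing from step 1 with the substitution; state before step 1: [0 1 4 2])
step 1 (fire a3): [0 3 3 2]
step 2 (fire a3): [0 5 2 2]
step 3 (fire a3): [0 7 1 2]
step 4 (fire a3): [0 9 0 2]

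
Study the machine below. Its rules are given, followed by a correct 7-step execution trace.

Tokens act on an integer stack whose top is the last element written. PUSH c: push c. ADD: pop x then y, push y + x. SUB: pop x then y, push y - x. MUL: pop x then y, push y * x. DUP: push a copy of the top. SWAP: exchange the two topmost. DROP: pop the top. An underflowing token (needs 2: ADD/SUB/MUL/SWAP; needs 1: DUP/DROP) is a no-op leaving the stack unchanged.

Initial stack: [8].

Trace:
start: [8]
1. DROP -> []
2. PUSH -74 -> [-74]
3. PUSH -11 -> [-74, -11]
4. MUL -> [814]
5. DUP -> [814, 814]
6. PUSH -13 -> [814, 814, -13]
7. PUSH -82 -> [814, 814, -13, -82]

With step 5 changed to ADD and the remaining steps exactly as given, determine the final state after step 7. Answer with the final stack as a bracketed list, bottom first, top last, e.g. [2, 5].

(re-executing from step 5 with the substitution; state before step 5: [814])
5. ADD -> [814]
6. PUSH -13 -> [814, -13]
7. PUSH -82 -> [814, -13, -82]

[814, -13, -82]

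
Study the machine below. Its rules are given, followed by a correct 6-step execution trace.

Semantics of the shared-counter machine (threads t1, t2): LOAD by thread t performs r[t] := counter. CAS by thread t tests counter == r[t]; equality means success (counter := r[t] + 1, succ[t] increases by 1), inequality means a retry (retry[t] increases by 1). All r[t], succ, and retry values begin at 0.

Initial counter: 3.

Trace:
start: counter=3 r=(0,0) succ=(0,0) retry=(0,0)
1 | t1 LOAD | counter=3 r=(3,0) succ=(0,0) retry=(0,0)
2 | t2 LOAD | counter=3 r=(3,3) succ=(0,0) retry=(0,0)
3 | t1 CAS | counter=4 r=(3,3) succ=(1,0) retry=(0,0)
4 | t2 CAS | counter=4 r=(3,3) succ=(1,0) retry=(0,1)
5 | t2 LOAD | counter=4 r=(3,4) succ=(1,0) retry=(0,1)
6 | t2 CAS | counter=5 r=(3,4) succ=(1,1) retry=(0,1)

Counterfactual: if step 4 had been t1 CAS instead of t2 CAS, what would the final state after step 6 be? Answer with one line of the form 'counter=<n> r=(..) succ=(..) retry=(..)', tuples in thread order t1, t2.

(re-executing from step 4 with the substitution; state before step 4: counter=4 r=(3,3) succ=(1,0) retry=(0,0))
4 | t1 CAS | counter=4 r=(3,3) succ=(1,0) retry=(1,0)
5 | t2 LOAD | counter=4 r=(3,4) succ=(1,0) retry=(1,0)
6 | t2 CAS | counter=5 r=(3,4) succ=(1,1) retry=(1,0)

counter=5 r=(3,4) succ=(1,1) retry=(1,0)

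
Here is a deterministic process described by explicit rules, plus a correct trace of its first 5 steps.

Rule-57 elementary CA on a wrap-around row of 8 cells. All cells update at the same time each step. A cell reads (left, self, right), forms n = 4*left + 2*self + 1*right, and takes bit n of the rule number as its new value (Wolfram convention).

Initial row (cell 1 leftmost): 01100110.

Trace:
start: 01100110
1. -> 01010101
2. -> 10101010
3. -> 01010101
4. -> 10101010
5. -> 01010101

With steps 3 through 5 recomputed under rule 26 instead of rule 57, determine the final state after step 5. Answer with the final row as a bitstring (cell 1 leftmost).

(re-executing steps 3..5 under rule 26; state before step 3: 10101010)
3. -> 00000000
4. -> 00000000
5. -> 00000000

00000000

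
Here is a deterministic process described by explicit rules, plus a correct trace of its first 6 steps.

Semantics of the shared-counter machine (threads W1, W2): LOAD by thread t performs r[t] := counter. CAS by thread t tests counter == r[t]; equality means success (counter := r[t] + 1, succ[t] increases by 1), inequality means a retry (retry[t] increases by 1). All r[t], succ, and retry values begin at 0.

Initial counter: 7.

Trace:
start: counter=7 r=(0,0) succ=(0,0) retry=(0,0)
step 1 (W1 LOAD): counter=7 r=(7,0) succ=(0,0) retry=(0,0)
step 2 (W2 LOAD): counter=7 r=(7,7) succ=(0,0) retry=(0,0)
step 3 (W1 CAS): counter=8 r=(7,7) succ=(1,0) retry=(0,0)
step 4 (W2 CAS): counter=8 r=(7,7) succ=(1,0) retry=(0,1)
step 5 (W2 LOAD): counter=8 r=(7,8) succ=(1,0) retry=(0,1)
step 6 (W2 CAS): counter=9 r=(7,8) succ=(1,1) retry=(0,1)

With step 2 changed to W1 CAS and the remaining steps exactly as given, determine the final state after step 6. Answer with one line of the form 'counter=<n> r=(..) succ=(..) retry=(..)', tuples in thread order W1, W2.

(re-executing from step 2 with the substitution; state before step 2: counter=7 r=(7,0) succ=(0,0) retry=(0,0))
step 2 (W1 CAS): counter=8 r=(7,0) succ=(1,0) retry=(0,0)
step 3 (W1 CAS): counter=8 r=(7,0) succ=(1,0) retry=(1,0)
step 4 (W2 CAS): counter=8 r=(7,0) succ=(1,0) retry=(1,1)
step 5 (W2 LOAD): counter=8 r=(7,8) succ=(1,0) retry=(1,1)
step 6 (W2 CAS): counter=9 r=(7,8) succ=(1,1) retry=(1,1)

counter=9 r=(7,8) succ=(1,1) retry=(1,1)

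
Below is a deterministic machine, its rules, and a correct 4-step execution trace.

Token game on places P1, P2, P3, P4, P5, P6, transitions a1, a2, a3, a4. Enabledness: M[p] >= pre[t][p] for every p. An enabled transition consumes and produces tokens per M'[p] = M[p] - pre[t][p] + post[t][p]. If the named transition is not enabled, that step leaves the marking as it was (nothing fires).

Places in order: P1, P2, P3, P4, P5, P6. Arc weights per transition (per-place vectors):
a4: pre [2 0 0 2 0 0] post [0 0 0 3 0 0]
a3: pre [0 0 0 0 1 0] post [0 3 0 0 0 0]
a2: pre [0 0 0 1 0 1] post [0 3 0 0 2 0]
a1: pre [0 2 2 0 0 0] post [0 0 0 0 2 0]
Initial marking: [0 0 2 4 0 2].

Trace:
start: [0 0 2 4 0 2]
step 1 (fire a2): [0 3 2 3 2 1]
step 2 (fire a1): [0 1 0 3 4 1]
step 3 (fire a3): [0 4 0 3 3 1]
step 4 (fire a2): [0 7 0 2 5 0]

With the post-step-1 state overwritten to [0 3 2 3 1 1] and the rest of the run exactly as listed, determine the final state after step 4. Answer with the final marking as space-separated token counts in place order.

state after step 1 := [0 3 2 3 1 1]
step 2 (fire a1): [0 1 0 3 3 1]
step 3 (fire a3): [0 4 0 3 2 1]
step 4 (fire a2): [0 7 0 2 4 0]

0 7 0 2 4 0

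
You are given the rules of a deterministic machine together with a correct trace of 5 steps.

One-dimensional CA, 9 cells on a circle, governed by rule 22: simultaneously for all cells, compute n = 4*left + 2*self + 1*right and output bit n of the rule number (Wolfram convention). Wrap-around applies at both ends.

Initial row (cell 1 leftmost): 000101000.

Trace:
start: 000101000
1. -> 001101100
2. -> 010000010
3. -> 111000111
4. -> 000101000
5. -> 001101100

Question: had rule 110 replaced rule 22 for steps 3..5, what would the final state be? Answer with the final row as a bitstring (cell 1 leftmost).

(re-executing steps 3..5 under rule 110; state before step 3: 010000010)
3. -> 110000110
4. -> 110001111
5. -> 010011000

010011000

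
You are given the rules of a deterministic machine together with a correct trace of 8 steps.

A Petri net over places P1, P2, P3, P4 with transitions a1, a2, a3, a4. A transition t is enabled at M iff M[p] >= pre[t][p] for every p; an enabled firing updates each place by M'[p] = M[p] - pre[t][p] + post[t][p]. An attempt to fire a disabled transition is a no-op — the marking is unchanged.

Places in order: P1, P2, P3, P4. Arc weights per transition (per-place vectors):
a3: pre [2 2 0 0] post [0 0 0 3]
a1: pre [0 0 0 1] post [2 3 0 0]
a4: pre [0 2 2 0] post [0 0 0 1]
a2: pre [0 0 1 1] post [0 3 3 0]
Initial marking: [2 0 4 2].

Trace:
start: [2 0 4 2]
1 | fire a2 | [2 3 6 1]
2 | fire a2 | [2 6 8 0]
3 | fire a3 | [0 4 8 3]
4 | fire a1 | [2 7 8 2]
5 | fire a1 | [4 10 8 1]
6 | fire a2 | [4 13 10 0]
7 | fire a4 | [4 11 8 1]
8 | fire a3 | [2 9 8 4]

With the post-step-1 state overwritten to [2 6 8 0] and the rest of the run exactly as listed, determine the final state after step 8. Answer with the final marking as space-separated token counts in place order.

state after step 1 := [2 6 8 0]
2 | fire a2 | [2 6 8 0]
3 | fire a3 | [0 4 8 3]
4 | fire a1 | [2 7 8 2]
5 | fire a1 | [4 10 8 1]
6 | fire a2 | [4 13 10 0]
7 | fire a4 | [4 11 8 1]
8 | fire a3 | [2 9 8 4]

2 9 8 4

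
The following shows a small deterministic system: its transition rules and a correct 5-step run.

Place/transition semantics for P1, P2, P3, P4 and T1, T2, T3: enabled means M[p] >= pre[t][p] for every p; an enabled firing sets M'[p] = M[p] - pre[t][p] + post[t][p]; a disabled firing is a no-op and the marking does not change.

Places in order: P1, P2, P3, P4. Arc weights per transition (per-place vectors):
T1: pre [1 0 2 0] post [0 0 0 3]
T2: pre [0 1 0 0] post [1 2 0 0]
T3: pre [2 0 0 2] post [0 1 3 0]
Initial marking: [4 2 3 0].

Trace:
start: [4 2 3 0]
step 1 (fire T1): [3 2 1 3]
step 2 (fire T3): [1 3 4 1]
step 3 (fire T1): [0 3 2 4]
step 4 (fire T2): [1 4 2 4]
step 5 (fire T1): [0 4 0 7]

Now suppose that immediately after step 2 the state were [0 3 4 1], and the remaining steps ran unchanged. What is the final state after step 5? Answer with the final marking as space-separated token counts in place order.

state after step 2 := [0 3 4 1]
step 3 (fire T1): [0 3 4 1]
step 4 (fire T2): [1 4 4 1]
step 5 (fire T1): [0 4 2 4]

0 4 2 4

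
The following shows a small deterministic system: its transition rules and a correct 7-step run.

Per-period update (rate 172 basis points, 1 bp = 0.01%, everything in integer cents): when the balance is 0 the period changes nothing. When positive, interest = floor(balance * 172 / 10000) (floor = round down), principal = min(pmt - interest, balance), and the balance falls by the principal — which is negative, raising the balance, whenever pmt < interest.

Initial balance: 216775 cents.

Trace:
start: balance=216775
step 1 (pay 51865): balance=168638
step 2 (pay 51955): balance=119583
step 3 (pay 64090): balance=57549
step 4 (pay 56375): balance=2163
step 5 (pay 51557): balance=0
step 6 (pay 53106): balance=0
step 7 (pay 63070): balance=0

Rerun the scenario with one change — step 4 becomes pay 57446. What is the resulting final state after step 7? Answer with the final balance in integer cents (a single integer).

(re-executing from step 4 with the substitution; state before step 4: balance=57549)
step 4 (pay 57446): balance=1092
step 5 (pay 51557): balance=0
step 6 (pay 53106): balance=0
step 7 (pay 63070): balance=0

0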